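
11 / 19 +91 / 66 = 2455 / 1254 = 1.96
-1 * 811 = -811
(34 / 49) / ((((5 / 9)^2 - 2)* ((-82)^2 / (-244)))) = 167994 / 11284553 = 0.01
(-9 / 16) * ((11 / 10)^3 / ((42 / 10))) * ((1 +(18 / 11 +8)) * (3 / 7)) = -127413 / 156800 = -0.81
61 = 61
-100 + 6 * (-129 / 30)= -629 / 5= -125.80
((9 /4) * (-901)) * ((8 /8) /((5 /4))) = -8109 /5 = -1621.80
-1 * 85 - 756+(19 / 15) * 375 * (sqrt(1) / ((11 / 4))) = -7351 / 11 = -668.27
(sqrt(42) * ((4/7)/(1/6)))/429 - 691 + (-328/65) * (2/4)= -45079/65 + 8 * sqrt(42)/1001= -693.47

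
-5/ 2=-2.50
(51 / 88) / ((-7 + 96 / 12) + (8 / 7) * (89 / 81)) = 28917 / 112552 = 0.26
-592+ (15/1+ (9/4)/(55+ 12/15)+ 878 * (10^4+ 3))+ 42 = 1088980281/124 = 8782099.04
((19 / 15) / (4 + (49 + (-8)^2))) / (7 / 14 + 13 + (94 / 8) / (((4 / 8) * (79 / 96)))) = 3002 / 11661975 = 0.00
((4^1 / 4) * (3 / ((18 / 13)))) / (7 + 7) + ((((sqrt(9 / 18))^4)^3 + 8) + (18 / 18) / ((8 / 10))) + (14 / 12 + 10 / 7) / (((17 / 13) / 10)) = 668677 / 22848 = 29.27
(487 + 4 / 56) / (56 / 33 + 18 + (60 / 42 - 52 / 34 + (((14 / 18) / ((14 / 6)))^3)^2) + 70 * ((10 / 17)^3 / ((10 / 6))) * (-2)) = 194.83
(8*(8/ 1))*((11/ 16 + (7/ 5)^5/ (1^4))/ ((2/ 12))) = 7278888/ 3125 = 2329.24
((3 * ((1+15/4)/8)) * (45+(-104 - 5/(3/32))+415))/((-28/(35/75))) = -4313/480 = -8.99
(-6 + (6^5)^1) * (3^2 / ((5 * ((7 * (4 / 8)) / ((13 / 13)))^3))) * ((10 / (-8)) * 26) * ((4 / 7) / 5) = -415584 / 343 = -1211.62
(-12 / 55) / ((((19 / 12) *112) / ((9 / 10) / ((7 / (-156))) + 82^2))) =-2111742 / 256025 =-8.25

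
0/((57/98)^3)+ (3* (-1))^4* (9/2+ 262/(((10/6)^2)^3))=42332301/31250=1354.63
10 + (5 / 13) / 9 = 1175 / 117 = 10.04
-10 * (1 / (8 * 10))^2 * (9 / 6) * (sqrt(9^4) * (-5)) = 243 / 256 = 0.95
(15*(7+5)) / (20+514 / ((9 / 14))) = 405 / 1844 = 0.22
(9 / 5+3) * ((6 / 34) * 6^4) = 93312 / 85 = 1097.79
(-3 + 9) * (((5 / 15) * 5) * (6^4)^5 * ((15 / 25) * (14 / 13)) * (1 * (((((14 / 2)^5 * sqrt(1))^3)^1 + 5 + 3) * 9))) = 1009424987365389165614503821312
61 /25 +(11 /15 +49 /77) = 3143 /825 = 3.81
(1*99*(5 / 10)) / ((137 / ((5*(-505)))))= -249975 / 274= -912.32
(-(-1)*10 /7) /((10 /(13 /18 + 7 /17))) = 0.16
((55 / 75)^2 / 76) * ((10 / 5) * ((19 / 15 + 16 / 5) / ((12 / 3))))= 8107 / 513000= 0.02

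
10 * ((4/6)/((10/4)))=8/3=2.67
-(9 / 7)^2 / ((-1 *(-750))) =-27 / 12250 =-0.00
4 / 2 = 2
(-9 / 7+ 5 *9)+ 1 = 313 / 7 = 44.71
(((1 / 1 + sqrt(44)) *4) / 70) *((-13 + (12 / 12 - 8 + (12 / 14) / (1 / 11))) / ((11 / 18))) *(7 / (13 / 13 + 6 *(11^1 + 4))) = -5328 *sqrt(11) / 35035 - 2664 / 35035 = -0.58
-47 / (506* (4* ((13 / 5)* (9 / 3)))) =-235 / 78936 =-0.00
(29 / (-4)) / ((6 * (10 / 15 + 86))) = -29 / 2080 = -0.01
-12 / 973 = -0.01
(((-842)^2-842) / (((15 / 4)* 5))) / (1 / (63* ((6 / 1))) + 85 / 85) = 356893488 / 9475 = 37666.86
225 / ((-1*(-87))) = 75 / 29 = 2.59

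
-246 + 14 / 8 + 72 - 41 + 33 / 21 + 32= -5031 / 28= -179.68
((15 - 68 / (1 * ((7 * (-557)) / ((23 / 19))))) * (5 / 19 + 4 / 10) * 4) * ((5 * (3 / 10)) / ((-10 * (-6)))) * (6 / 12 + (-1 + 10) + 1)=210315231 / 20107700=10.46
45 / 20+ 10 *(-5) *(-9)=1809 / 4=452.25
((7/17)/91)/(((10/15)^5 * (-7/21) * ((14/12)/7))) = -2187/3536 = -0.62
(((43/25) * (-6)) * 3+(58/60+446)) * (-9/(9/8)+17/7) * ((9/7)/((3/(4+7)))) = -10926.54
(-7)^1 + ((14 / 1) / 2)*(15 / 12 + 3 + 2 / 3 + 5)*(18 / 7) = 343 / 2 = 171.50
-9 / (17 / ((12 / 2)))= -3.18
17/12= 1.42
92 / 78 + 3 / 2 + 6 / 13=245 / 78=3.14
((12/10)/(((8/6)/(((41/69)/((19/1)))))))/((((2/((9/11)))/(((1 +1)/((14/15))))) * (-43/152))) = -6642/76153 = -0.09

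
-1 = -1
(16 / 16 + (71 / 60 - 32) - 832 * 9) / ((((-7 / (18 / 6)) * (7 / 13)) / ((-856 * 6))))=-7529243748 / 245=-30731607.13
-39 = -39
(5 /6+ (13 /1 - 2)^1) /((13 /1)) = 71 /78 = 0.91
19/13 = 1.46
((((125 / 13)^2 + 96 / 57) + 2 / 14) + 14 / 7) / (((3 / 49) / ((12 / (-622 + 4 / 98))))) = -742302078 / 24464609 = -30.34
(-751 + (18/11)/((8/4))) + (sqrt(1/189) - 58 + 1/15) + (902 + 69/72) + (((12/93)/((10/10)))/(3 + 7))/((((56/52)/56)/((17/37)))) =sqrt(21)/63 + 48021041/504680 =95.22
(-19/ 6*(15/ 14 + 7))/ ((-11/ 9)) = 6441/ 308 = 20.91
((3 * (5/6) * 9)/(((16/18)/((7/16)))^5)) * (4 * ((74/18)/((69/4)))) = 61200253485/98784247808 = 0.62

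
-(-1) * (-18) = -18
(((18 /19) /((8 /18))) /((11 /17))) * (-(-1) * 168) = 115668 /209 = 553.44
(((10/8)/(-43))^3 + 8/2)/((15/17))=346012339/76326720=4.53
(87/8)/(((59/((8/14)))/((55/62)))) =0.09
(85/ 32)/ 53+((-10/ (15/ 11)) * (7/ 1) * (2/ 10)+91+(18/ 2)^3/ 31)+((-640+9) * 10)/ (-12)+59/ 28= 3490268587/ 5520480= 632.24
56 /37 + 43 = 1647 /37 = 44.51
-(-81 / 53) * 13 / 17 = 1053 / 901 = 1.17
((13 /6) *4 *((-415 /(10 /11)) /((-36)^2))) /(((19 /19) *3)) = -11869 /11664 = -1.02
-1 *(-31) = 31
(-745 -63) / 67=-808 / 67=-12.06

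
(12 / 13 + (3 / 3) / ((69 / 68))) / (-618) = -856 / 277173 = -0.00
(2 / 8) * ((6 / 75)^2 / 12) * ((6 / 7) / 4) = 1 / 35000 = 0.00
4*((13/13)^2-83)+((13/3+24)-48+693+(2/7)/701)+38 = 5643056/14721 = 383.33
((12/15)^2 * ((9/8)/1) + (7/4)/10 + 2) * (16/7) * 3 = 3474/175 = 19.85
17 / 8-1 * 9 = -6.88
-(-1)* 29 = 29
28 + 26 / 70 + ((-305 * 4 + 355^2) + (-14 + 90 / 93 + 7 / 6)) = 124821.51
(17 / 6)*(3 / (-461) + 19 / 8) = 6.71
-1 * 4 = -4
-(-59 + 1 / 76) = 4483 / 76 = 58.99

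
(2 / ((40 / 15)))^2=0.56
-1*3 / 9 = -1 / 3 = -0.33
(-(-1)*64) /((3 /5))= 106.67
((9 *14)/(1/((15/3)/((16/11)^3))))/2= 419265/4096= 102.36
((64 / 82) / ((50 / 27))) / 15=144 / 5125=0.03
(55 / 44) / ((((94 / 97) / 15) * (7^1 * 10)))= 1455 / 5264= 0.28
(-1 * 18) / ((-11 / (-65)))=-1170 / 11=-106.36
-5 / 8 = -0.62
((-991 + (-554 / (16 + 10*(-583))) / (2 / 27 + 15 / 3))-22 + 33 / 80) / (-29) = 3584574277 / 102662320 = 34.92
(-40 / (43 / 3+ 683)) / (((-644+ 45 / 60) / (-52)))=-6240 / 1345679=-0.00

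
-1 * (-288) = 288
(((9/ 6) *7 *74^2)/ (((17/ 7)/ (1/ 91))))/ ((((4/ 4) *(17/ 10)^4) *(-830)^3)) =-574980/ 10554125067967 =-0.00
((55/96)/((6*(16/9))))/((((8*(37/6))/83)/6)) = 41085/75776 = 0.54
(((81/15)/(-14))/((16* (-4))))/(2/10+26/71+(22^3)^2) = 0.00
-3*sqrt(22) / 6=-sqrt(22) / 2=-2.35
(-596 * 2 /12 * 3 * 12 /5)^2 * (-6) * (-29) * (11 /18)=1359766848 /25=54390673.92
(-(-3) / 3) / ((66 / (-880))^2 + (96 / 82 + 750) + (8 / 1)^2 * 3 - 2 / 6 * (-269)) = 196800 / 203263507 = 0.00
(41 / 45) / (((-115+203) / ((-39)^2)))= 6929 / 440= 15.75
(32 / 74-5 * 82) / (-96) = 7577 / 1776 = 4.27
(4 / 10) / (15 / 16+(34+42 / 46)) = 736 / 65965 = 0.01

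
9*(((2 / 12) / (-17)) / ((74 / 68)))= -3 / 37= -0.08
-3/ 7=-0.43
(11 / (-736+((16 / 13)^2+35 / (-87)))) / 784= -161733 / 8471159984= -0.00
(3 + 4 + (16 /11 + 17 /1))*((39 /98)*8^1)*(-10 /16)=-3900 /77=-50.65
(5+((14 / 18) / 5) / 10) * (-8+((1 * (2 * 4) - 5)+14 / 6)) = -13.37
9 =9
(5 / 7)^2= 25 / 49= 0.51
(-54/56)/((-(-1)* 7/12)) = -81/49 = -1.65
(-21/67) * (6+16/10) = -798/335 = -2.38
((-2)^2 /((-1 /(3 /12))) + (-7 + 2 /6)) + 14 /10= -94 /15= -6.27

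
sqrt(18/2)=3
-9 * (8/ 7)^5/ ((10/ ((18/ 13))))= -2654208/ 1092455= -2.43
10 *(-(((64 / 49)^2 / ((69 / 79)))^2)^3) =-11479480523584360893253769400156160 / 20675094571386761083478544929481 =-555.23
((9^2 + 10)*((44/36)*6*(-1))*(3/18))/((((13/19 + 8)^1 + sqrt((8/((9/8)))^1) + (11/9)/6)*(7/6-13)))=684684/841705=0.81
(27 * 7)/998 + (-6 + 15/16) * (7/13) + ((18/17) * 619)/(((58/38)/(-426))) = -9360439851177/51169456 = -182930.22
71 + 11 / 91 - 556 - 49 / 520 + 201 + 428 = 524257 / 3640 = 144.03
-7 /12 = -0.58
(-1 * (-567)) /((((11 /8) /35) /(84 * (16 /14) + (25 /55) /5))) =167809320 /121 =1386853.88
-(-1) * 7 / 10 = 7 / 10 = 0.70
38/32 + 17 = 291/16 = 18.19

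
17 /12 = 1.42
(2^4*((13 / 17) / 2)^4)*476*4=3198832 / 4913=651.10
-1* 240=-240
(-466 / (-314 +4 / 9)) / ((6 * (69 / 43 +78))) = 10019 / 3219902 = 0.00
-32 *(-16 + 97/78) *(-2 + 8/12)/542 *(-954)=3904192/3523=1108.20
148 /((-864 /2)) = -37 /108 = -0.34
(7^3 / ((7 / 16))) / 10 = 392 / 5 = 78.40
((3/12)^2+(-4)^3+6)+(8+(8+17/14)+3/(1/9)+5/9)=-13273/1008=-13.17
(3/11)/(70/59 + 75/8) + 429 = 23525631/54835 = 429.03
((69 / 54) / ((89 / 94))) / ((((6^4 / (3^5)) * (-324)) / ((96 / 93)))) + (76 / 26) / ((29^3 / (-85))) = -4673761637 / 425133487818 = -0.01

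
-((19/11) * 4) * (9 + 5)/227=-1064/2497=-0.43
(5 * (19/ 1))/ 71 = 95/ 71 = 1.34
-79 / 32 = -2.47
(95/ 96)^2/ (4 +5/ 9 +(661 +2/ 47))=424175/ 288305152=0.00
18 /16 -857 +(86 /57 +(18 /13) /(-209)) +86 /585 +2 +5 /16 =-1666546961 /1956240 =-851.91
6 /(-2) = -3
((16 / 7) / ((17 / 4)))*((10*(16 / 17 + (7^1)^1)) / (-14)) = -43200 / 14161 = -3.05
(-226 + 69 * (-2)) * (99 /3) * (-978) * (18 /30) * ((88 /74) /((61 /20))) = 6202804608 /2257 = 2748251.93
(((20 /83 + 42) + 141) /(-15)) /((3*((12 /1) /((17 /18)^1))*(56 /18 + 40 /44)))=-2844083 /35676720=-0.08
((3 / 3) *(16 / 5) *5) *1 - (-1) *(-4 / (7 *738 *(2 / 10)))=41318 / 2583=16.00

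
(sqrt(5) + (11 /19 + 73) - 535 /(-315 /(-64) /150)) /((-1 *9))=6476242 /3591 - sqrt(5) /9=1803.22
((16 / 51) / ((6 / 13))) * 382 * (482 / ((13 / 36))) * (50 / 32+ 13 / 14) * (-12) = -1232894304 / 119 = -10360456.34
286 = 286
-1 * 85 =-85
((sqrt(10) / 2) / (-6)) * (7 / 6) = -7 * sqrt(10) / 72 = -0.31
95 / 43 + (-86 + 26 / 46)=-82310 / 989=-83.23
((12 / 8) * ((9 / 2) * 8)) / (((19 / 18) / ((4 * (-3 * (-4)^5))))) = 11943936 / 19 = 628628.21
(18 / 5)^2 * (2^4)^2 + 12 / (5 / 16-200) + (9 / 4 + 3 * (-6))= 70331533 / 21300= 3301.95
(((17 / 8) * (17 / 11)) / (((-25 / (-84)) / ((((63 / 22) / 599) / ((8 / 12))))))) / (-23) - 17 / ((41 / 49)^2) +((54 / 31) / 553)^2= -3999872140751766836329 / 164706746338533614600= -24.28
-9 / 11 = -0.82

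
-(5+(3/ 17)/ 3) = -86/ 17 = -5.06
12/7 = 1.71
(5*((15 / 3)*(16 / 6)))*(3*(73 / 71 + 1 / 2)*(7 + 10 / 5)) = 195300 / 71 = 2750.70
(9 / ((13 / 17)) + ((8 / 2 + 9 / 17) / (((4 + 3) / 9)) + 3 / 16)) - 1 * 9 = 31047 / 3536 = 8.78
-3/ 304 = -0.01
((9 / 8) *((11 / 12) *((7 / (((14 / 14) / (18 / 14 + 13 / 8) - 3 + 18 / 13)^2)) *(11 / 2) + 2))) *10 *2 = 532.16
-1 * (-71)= 71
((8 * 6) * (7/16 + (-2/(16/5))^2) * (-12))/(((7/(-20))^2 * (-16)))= 11925/49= 243.37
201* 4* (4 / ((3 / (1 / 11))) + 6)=54136 / 11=4921.45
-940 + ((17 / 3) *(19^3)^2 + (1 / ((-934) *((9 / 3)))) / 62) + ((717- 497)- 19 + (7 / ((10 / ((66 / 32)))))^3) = 15808351931350794507 / 59297792000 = 266592589.68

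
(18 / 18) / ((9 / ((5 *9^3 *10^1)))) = 4050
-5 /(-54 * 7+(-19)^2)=5 /17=0.29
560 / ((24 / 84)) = 1960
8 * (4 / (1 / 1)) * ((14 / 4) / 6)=56 / 3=18.67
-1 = -1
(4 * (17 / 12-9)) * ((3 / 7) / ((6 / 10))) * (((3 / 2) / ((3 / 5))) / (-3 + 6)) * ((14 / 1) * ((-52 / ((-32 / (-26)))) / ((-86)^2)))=384475 / 266256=1.44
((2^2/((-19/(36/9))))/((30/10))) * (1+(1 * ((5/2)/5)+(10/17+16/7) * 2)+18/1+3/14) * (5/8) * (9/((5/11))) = -88.45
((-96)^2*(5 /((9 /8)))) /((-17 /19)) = -778240 /17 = -45778.82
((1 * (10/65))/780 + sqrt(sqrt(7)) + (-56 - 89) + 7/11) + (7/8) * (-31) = -38255641/223080 + 7^(1/4) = -169.86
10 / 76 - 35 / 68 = -495 / 1292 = -0.38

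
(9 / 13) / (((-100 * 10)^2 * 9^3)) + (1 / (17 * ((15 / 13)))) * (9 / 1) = 8213400017 / 17901000000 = 0.46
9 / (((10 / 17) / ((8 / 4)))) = 153 / 5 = 30.60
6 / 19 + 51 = 975 / 19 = 51.32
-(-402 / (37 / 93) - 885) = 70131 / 37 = 1895.43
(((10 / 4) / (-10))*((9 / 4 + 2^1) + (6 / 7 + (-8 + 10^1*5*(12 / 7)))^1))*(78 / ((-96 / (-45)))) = -1356615 / 1792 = -757.04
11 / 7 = 1.57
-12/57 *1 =-4/19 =-0.21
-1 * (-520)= 520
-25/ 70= -5/ 14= -0.36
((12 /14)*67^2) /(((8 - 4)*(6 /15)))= 2404.82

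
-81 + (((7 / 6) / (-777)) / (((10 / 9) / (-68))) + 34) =-8678 / 185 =-46.91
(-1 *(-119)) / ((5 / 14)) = 1666 / 5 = 333.20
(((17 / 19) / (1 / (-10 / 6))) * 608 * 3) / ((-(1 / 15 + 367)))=20400 / 2753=7.41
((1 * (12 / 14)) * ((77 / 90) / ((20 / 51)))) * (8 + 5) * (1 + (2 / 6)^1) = 2431 / 75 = 32.41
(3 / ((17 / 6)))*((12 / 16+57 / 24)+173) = 12681 / 68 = 186.49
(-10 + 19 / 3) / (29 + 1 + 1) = -11 / 93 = -0.12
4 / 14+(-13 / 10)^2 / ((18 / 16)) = 2816 / 1575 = 1.79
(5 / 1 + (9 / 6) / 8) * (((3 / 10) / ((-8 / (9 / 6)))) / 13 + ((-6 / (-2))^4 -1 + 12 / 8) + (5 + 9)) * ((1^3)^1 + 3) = 16486373 / 8320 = 1981.54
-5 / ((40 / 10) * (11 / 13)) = -65 / 44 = -1.48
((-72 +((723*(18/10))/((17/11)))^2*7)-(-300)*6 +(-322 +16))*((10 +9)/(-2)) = -681589706607/14450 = -47168837.83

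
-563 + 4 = -559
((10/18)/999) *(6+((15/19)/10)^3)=548765/164451384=0.00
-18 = -18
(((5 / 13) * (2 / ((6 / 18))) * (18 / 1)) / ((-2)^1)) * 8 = -2160 / 13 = -166.15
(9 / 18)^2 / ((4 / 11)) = 11 / 16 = 0.69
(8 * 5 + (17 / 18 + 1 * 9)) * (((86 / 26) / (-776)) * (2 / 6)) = -38657 / 544752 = -0.07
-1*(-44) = 44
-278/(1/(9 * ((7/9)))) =-1946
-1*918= -918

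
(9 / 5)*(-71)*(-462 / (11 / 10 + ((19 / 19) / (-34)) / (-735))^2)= 1843636705218 / 37785005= 48792.81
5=5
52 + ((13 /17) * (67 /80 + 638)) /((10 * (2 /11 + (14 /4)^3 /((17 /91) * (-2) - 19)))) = 100492613 /3595500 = 27.95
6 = 6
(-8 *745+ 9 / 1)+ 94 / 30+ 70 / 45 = -267584 / 45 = -5946.31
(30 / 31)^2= 900 / 961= 0.94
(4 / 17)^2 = 16 / 289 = 0.06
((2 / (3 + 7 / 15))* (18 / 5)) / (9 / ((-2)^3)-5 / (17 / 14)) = -3672 / 9269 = -0.40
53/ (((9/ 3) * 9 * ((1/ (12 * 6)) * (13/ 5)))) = 2120/ 39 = 54.36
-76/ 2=-38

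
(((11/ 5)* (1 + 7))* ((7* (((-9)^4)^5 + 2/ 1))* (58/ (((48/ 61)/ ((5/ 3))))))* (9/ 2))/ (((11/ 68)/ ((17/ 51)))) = 5118644626903066278496666/ 3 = 1706214875634355426165555.00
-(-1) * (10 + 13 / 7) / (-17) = -0.70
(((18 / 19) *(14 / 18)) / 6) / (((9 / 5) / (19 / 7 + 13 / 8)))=45 / 152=0.30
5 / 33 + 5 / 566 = 2995 / 18678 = 0.16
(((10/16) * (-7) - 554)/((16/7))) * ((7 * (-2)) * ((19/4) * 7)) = 29111439/256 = 113716.56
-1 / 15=-0.07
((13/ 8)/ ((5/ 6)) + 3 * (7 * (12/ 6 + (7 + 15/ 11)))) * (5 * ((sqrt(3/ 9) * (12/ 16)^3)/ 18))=48309 * sqrt(3)/ 5632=14.86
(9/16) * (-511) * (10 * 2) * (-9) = 206955/4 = 51738.75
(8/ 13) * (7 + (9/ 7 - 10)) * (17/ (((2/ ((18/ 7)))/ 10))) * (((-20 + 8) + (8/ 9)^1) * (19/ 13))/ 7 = 31008000/ 57967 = 534.93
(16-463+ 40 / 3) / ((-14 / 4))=2602 / 21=123.90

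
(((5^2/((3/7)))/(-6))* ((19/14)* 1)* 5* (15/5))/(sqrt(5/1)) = -475* sqrt(5)/12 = -88.51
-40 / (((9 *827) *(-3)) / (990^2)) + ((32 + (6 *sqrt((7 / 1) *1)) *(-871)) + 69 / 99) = 48808333 / 27291 - 5226 *sqrt(7) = -12038.26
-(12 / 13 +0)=-12 / 13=-0.92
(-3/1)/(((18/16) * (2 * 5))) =-4/15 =-0.27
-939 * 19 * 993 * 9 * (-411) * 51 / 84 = 1114042333779 / 28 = 39787226206.39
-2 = -2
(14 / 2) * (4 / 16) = 7 / 4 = 1.75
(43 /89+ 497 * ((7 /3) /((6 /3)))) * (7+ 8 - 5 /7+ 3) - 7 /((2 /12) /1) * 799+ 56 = -87733907 /3738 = -23470.82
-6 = -6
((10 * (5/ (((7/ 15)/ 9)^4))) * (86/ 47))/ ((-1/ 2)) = -2856495375000/ 112847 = -25312993.48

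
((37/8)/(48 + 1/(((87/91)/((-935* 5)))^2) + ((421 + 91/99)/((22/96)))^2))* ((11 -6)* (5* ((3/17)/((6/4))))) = 102506399325/205731393183961156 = 0.00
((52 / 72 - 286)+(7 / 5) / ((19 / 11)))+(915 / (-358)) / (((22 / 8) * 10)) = -958111321 / 3366990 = -284.56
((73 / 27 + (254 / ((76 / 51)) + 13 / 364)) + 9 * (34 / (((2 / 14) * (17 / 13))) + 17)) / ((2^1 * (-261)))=-3.76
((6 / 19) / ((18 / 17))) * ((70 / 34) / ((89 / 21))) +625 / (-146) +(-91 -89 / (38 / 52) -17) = -57752909 / 246886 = -233.93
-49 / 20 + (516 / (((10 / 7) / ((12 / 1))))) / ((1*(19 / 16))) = 1386077 / 380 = 3647.57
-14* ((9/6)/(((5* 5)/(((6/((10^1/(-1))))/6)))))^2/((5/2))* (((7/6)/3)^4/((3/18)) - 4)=473081/607500000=0.00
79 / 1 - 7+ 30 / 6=77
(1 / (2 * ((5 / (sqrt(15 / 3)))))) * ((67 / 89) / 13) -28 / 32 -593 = -4751 / 8 + 67 * sqrt(5) / 11570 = -593.86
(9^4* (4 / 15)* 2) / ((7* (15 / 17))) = 99144 / 175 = 566.54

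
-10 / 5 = -2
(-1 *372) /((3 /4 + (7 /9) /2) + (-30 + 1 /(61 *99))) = 8986032 /697165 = 12.89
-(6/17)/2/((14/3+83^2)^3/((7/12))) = -189/601483220724388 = -0.00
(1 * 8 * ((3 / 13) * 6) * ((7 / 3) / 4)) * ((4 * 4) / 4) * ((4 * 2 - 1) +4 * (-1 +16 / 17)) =38640 / 221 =174.84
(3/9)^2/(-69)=-1/621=-0.00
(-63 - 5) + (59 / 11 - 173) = -2592 / 11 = -235.64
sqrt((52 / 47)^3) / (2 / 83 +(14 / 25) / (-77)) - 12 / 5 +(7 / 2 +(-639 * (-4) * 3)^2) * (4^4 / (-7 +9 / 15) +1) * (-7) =296725 * sqrt(611) / 106032 +160519161051 / 10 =16051916174.27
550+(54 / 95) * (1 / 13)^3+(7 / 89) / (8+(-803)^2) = 6587839979038757 / 11977885233795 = 550.00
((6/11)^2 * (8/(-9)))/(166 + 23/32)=-1024/645535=-0.00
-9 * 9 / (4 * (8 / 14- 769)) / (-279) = -21 / 222332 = -0.00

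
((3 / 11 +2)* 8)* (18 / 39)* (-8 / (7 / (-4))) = 38.36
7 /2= 3.50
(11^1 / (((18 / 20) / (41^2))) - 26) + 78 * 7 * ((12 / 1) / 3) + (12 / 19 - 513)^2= 926695877 / 3249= 285224.95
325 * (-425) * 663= -91576875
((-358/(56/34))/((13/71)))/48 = -216053/8736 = -24.73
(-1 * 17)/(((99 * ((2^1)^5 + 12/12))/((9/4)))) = -17/1452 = -0.01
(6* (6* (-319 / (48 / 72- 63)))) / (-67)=-3132 / 1139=-2.75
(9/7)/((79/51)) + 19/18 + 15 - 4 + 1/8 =13.01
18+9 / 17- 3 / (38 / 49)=9471 / 646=14.66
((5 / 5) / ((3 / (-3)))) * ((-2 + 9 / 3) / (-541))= 1 / 541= 0.00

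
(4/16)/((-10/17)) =-17/40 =-0.42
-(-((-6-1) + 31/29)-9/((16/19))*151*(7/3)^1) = 1744469/464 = 3759.63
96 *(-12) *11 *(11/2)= -69696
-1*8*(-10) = 80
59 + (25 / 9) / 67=35602 / 603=59.04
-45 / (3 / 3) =-45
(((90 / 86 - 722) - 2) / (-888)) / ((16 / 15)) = 155435 / 203648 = 0.76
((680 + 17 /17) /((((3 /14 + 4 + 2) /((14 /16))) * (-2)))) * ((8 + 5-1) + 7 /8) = -1145669 /1856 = -617.28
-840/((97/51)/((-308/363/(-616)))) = -7140/11737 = -0.61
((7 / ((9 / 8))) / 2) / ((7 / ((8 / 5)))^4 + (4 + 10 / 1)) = 16384 / 2003103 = 0.01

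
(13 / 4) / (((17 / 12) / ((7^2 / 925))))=0.12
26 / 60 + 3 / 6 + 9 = 149 / 15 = 9.93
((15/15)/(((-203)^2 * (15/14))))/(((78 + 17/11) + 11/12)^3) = 1533312/35266329968950535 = 0.00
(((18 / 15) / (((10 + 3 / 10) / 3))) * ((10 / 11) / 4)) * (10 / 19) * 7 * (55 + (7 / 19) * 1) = 16.20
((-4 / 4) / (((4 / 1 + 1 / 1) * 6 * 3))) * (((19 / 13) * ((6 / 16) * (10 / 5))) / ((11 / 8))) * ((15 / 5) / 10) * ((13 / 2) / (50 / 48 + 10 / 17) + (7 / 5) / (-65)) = -171449 / 16266250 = -0.01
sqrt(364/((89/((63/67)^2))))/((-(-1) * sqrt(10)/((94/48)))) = 987 * sqrt(80990)/238520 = 1.18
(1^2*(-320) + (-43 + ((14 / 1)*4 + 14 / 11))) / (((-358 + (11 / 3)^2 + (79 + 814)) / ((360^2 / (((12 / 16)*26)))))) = -326883600 / 88231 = -3704.86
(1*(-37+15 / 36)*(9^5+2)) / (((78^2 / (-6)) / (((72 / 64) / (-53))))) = -45.22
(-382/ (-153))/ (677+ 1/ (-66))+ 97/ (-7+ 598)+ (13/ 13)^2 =174748188/ 149636669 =1.17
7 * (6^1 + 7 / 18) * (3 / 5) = 161 / 6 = 26.83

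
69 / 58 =1.19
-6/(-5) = 6/5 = 1.20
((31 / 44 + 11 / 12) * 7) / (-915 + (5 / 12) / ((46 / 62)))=-4922 / 396605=-0.01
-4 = -4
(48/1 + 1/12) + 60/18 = 617/12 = 51.42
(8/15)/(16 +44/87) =58/1795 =0.03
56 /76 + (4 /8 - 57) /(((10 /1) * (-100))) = 0.79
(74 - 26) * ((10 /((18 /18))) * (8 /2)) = 1920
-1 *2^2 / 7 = -4 / 7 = -0.57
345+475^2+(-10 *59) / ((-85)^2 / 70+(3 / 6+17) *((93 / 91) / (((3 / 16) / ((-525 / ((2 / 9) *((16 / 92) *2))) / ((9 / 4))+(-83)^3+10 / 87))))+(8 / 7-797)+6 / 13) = 225970.00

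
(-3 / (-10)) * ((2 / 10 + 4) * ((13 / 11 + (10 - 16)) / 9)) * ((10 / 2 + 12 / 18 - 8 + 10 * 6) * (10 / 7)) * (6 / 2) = -9169 / 55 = -166.71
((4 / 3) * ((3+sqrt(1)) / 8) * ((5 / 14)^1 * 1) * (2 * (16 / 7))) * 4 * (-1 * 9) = -1920 / 49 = -39.18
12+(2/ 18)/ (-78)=8423/ 702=12.00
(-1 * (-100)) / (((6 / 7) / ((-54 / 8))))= -1575 / 2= -787.50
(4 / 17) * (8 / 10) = 16 / 85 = 0.19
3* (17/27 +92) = 2501/9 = 277.89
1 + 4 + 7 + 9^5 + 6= 59067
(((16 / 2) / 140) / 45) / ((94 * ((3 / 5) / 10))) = 2 / 8883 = 0.00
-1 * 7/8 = -0.88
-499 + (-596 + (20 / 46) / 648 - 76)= -8726287 / 7452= -1171.00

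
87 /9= 29 /3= 9.67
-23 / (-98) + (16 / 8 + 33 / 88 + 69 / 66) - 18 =-14.34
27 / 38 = 0.71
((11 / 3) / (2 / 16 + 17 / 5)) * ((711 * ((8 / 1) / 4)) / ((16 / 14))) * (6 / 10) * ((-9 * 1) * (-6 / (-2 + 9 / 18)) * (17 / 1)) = -22336776 / 47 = -475250.55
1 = 1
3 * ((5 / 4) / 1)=15 / 4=3.75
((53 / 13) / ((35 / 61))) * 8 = 25864 / 455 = 56.84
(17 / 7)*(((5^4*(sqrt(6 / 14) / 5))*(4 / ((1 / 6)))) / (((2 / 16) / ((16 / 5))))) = 1305600*sqrt(21) / 49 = 122102.26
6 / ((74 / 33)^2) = 3267 / 2738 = 1.19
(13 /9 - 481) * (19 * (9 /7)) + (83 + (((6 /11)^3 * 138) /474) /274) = -1172931925311 /100837891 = -11631.86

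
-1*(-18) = 18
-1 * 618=-618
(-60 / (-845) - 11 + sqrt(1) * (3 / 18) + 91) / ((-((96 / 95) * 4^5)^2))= -0.00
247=247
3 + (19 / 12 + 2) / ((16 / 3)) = 235 / 64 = 3.67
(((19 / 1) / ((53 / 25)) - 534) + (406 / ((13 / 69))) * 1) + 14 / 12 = 6742769 / 4134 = 1631.05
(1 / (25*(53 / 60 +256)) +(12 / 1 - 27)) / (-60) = 385321 / 1541300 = 0.25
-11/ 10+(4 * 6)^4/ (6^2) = 92149/ 10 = 9214.90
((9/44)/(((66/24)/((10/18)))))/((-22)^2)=5/58564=0.00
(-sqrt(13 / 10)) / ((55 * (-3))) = sqrt(130) / 1650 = 0.01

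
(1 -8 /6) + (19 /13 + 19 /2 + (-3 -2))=439 /78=5.63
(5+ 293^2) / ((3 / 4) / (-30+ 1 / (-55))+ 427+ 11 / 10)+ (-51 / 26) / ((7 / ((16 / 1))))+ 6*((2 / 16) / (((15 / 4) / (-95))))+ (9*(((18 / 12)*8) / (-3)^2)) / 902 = 119316661983 / 673770097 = 177.09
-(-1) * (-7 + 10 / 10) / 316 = -3 / 158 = -0.02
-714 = -714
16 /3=5.33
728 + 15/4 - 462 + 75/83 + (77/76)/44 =6829713/25232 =270.68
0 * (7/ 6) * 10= 0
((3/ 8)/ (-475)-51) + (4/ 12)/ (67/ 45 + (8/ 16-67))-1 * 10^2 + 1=-3335201553/ 22233800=-150.01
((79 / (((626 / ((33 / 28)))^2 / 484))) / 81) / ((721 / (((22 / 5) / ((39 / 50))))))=63615145 / 4859450108604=0.00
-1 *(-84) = 84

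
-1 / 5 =-0.20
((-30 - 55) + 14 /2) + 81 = 3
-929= -929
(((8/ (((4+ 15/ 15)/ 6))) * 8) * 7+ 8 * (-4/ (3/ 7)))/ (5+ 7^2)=3472/ 405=8.57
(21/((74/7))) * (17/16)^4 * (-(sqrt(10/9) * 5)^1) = -13.34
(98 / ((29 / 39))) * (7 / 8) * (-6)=-40131 / 58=-691.91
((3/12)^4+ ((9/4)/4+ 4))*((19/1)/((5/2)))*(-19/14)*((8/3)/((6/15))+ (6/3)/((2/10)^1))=-301435/384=-784.99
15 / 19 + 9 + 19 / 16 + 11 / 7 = 26703 / 2128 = 12.55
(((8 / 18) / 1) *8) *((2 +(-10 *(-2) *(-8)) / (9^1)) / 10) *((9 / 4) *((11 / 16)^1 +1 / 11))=-9.83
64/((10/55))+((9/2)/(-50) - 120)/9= 101597/300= 338.66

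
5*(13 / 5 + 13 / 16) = 273 / 16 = 17.06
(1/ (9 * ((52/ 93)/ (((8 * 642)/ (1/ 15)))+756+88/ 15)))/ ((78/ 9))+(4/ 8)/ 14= 17748683377/ 496729087036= 0.04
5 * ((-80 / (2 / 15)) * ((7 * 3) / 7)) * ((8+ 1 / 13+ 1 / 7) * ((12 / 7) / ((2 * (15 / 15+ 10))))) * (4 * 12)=-176256000 / 637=-276697.02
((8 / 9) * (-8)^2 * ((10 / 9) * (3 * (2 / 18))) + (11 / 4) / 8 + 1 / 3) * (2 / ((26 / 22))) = 1860155 / 50544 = 36.80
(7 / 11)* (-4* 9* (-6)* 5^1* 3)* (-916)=-20774880 / 11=-1888625.45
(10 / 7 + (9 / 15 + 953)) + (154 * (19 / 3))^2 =299952494 / 315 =952230.14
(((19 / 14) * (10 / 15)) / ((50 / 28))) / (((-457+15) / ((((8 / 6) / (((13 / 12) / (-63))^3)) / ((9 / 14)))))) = 5675733504 / 12138425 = 467.58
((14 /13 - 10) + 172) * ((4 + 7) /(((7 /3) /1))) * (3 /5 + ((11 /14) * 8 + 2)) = 4351512 /637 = 6831.26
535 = 535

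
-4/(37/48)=-192/37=-5.19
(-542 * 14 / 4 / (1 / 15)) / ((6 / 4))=-18970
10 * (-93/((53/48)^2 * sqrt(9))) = -254.27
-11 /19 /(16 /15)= -165 /304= -0.54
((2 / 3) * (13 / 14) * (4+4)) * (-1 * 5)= -520 / 21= -24.76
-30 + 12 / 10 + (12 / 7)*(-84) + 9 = -819 / 5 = -163.80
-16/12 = -4/3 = -1.33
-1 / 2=-0.50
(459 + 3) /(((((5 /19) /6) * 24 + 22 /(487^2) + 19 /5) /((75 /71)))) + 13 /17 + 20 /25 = 67392059020307 /659848788965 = 102.13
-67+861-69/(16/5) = 12359/16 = 772.44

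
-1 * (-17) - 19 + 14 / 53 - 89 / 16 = -6189 / 848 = -7.30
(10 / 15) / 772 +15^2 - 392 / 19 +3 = 4562539 / 22002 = 207.37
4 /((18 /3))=2 /3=0.67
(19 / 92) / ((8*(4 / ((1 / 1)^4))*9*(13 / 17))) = 323 / 344448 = 0.00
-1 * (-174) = 174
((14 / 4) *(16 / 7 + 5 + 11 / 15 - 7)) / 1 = 107 / 30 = 3.57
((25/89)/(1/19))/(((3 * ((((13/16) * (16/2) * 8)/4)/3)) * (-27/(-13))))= 0.20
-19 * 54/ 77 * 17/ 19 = -918/ 77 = -11.92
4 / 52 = 1 / 13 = 0.08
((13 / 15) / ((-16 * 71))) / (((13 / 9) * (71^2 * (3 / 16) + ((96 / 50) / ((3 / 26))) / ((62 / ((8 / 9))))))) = -4185 / 7491177979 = -0.00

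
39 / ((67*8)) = 39 / 536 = 0.07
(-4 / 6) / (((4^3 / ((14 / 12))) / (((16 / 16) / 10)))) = -0.00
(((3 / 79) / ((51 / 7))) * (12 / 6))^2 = 196 / 1803649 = 0.00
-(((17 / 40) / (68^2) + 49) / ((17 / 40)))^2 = -284218000641 / 21381376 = -13292.78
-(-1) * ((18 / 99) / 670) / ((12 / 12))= 1 / 3685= 0.00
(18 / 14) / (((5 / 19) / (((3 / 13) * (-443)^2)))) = 100675737 / 455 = 221265.36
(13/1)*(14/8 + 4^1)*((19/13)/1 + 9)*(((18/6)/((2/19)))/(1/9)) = 200583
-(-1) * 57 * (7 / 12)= 33.25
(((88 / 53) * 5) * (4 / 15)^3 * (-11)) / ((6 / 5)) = -30976 / 21465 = -1.44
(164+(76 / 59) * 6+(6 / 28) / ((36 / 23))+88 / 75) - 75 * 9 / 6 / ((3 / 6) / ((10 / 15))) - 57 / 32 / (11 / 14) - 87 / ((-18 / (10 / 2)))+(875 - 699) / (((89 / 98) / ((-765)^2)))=55028258501182541 / 485192400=113415334.83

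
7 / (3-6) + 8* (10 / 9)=59 / 9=6.56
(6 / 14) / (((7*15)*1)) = 1 / 245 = 0.00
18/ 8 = 9/ 4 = 2.25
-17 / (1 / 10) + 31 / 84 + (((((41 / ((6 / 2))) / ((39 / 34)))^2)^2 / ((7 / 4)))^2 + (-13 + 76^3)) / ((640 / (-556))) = -31818005432008294026168080137 / 275297936822844193440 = -115576621.46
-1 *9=-9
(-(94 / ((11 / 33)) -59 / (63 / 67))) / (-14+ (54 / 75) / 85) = 29352625 / 1873116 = 15.67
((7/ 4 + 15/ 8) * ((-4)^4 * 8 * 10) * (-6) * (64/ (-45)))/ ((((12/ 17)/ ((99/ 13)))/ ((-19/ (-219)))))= 1688158208/ 2847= 592960.38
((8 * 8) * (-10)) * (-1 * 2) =1280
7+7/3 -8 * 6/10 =68/15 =4.53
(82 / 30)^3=68921 / 3375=20.42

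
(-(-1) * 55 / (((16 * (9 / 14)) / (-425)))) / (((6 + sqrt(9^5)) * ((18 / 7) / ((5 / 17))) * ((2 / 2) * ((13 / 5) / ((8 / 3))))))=-1684375 / 1573182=-1.07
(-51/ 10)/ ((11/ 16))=-408/ 55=-7.42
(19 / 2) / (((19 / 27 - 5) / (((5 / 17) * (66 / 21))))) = -2.04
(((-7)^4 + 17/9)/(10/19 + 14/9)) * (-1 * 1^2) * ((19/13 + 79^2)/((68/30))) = -62521631040/19669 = -3178688.85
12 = 12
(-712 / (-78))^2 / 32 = 7921 / 3042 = 2.60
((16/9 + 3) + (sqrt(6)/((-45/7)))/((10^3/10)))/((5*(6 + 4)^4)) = 43/450000-7*sqrt(6)/225000000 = 0.00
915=915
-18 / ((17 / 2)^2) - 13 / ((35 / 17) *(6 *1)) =-78989 / 60690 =-1.30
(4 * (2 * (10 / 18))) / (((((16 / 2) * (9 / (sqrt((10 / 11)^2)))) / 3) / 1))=50 / 297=0.17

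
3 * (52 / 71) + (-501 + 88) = -410.80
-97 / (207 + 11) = -0.44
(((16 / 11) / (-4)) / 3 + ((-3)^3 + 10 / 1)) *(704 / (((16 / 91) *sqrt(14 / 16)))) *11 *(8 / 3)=-5170880 *sqrt(14) / 9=-2149740.15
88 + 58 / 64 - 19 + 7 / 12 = 70.49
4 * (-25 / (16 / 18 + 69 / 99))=-9900 / 157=-63.06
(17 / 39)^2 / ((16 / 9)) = 289 / 2704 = 0.11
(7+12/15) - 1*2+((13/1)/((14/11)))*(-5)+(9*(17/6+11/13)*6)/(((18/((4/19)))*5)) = -774707/17290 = -44.81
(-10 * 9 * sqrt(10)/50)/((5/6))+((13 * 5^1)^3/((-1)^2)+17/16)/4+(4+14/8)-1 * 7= 4393937/64-54 * sqrt(10)/25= 68648.44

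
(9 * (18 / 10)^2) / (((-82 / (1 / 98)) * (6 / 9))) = -2187 / 401800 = -0.01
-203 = -203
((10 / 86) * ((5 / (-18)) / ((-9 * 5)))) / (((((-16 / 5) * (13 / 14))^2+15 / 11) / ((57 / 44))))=6125 / 67142952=0.00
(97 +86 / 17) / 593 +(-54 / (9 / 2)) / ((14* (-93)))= 396657 / 2187577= 0.18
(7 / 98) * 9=9 / 14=0.64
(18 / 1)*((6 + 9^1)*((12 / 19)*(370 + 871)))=4020840 / 19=211623.16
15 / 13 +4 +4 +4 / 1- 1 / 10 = 1697 / 130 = 13.05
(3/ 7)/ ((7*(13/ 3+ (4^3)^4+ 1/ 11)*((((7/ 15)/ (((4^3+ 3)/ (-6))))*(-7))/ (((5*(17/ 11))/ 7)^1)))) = 256275/ 18610333082236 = 0.00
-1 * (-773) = 773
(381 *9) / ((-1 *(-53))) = 64.70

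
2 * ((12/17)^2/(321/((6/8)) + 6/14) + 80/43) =138760448/37268573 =3.72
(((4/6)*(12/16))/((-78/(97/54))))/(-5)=97/42120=0.00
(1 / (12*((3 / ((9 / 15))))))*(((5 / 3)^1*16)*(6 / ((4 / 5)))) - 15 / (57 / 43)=-7.98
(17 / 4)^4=83521 / 256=326.25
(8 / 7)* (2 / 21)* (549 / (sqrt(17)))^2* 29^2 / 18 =75104664 / 833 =90161.66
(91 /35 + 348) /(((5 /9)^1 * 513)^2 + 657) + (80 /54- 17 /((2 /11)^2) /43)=-1106296681 /105627780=-10.47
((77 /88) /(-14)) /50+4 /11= 0.36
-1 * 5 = -5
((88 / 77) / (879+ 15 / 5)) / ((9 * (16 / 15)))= 5 / 37044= 0.00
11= 11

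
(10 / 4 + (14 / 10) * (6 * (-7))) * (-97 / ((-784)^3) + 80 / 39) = -21704341421989 / 187937218560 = -115.49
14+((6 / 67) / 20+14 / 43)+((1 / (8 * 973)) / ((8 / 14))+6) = 1302631221 / 64073440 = 20.33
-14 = -14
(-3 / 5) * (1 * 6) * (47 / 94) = -9 / 5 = -1.80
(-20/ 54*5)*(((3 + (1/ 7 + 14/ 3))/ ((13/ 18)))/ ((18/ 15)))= -41000/ 2457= -16.69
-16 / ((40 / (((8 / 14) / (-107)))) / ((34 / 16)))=17 / 3745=0.00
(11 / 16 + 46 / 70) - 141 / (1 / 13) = -1025727 / 560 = -1831.66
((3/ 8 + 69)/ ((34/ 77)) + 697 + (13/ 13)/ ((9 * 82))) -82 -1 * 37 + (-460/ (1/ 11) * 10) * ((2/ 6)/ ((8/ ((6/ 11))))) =-41641145/ 100368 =-414.88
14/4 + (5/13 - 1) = 75/26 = 2.88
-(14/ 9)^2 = -2.42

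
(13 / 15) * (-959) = -12467 / 15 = -831.13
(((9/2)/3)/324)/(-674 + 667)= -1/1512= -0.00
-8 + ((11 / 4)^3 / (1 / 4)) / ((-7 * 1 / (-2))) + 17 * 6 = 6595 / 56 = 117.77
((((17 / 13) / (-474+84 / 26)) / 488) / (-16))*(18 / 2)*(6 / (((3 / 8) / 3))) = 3 / 19520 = 0.00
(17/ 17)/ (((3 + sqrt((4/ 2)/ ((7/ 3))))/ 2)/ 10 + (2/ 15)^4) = 43147282500/ 5870635297 -2050312500 * sqrt(42)/ 5870635297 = 5.09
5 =5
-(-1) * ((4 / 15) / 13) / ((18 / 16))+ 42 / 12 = 3.52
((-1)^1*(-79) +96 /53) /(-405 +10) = -4283 /20935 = -0.20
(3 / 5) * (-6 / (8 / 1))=-9 / 20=-0.45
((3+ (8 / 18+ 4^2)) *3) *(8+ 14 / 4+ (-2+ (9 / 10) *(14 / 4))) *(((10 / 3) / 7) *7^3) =2169475 / 18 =120526.39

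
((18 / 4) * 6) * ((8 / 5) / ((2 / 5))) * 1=108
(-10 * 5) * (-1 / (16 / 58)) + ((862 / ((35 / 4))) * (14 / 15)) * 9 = 100877 / 100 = 1008.77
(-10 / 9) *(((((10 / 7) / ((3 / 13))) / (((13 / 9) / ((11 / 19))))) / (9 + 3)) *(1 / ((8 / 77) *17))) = -0.13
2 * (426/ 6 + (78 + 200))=698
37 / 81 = 0.46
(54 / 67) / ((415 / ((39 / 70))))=0.00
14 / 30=7 / 15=0.47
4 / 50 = 2 / 25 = 0.08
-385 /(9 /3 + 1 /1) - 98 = -777 /4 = -194.25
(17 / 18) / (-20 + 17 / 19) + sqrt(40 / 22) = -323 / 6534 + 2 * sqrt(55) / 11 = 1.30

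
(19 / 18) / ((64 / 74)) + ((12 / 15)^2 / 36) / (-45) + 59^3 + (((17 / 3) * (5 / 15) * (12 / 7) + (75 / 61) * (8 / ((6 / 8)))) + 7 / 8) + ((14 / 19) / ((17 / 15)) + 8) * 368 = 18641443292098099 / 89372808000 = 208580.70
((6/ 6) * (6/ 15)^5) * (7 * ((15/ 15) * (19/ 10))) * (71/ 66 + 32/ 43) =1099112/ 4434375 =0.25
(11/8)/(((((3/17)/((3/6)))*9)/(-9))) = -187/48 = -3.90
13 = 13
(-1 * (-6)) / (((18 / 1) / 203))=203 / 3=67.67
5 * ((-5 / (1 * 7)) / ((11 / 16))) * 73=-29200 / 77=-379.22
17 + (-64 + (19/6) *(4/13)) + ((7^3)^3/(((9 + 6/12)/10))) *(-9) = -382297375.50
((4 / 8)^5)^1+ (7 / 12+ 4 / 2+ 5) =731 / 96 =7.61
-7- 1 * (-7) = 0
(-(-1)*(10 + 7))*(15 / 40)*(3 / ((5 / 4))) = 153 / 10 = 15.30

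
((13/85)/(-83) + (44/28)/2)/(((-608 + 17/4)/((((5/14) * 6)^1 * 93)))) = -14400678/55656895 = -0.26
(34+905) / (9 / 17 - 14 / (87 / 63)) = -154309 / 1579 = -97.73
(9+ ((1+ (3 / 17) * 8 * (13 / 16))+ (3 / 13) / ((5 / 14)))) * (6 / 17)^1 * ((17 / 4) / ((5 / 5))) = 78189 / 4420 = 17.69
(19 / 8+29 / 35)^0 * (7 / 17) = 7 / 17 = 0.41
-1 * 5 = -5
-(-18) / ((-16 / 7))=-63 / 8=-7.88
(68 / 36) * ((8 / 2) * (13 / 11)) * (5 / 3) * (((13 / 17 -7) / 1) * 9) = -27560 / 33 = -835.15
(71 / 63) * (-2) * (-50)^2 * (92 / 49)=-32660000 / 3087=-10579.85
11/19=0.58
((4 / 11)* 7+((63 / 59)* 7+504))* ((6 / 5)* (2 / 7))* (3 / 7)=1715652 / 22715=75.53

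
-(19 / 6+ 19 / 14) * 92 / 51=-8740 / 1071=-8.16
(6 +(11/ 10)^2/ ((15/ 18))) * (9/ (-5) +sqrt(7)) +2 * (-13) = -49267/ 1250 +1863 * sqrt(7)/ 250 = -19.70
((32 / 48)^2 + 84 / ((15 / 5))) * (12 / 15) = 1024 / 45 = 22.76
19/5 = 3.80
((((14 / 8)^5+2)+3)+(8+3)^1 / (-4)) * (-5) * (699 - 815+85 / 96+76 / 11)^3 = 142558490697999966875 / 1205845622784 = 118222837.16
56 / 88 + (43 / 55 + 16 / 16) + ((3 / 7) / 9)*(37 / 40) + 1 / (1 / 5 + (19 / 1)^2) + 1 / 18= 3004399 / 1191960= 2.52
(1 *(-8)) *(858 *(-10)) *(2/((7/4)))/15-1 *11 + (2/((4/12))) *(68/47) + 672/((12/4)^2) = 5233135/987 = 5302.06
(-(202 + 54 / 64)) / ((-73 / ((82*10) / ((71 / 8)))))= 1330655 / 5183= 256.73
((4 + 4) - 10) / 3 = -2 / 3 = -0.67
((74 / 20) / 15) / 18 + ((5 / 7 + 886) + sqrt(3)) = sqrt(3) + 16759159 / 18900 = 888.46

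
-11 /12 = -0.92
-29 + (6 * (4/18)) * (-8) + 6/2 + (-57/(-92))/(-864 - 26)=-9006971/245640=-36.67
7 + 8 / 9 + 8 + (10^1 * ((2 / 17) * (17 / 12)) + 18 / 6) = 185 / 9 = 20.56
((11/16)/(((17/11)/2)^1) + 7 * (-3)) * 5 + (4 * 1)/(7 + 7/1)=-95453/952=-100.27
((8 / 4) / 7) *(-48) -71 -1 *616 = -4905 / 7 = -700.71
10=10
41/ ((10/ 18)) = 369/ 5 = 73.80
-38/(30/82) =-1558/15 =-103.87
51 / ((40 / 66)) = 1683 / 20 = 84.15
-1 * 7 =-7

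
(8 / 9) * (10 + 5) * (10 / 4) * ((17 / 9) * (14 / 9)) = 23800 / 243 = 97.94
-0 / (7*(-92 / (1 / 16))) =0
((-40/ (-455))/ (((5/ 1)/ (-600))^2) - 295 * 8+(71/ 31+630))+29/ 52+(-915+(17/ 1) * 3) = -14953759/ 11284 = -1325.22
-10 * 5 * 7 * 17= -5950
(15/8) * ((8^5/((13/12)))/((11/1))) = 5155.80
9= 9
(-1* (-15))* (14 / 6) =35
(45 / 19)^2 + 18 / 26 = 29574 / 4693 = 6.30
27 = 27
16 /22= 8 /11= 0.73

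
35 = 35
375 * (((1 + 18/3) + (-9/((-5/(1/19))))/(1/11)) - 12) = -28200/19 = -1484.21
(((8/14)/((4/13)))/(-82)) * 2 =-13/287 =-0.05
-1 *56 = -56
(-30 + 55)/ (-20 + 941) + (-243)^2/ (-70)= -54382379/ 64470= -843.53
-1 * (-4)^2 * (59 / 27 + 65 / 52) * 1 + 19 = -971 / 27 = -35.96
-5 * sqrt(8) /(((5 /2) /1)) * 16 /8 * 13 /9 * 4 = -416 * sqrt(2) /9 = -65.37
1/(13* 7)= 1/91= 0.01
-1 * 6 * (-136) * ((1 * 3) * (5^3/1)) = 306000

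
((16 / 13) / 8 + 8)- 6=2.15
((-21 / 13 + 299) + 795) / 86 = 14201 / 1118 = 12.70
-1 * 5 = -5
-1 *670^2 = -448900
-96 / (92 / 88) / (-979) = 192 / 2047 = 0.09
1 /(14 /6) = 3 /7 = 0.43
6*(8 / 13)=3.69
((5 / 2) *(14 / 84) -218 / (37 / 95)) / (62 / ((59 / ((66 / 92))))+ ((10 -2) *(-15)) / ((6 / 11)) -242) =336990595 / 277904484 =1.21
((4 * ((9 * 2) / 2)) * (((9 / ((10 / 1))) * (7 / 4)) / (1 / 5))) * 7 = 3969 / 2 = 1984.50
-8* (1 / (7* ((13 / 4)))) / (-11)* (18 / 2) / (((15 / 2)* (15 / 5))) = 64 / 5005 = 0.01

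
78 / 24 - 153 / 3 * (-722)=147301 / 4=36825.25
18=18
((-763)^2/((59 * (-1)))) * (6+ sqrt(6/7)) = -3493014/59 - 83167 * sqrt(42)/59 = -68338.95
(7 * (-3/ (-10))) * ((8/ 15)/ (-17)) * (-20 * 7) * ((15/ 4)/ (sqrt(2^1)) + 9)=294 * sqrt(2)/ 17 + 7056/ 85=107.47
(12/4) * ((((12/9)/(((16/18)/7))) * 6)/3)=63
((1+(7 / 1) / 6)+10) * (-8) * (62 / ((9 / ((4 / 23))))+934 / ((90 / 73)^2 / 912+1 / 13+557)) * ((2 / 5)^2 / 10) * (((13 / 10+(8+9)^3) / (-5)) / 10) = 278278514394120256 / 632438419584375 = 440.01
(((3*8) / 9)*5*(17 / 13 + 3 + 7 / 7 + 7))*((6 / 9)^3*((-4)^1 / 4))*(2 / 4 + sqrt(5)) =-51200*sqrt(5) / 1053 - 25600 / 1053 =-133.04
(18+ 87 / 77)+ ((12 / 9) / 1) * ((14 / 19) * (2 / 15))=1268039 / 65835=19.26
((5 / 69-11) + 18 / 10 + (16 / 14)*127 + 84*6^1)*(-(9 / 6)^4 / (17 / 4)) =-41732199 / 54740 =-762.37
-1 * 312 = -312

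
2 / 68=1 / 34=0.03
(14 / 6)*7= 49 / 3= 16.33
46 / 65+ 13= 891 / 65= 13.71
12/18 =2/3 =0.67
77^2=5929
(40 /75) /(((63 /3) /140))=32 /9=3.56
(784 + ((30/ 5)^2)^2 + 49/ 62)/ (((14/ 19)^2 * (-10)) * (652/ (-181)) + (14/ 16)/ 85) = 955352067820/ 8984244199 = 106.34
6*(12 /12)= 6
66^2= 4356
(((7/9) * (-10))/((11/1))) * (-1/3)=70/297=0.24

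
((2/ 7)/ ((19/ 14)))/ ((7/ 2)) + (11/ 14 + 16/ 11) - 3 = -2047/ 2926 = -0.70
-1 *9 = -9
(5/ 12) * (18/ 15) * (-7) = -7/ 2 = -3.50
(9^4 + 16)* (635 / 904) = 4176395 / 904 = 4619.91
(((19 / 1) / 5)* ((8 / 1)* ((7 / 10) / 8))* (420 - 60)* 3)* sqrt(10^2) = 28728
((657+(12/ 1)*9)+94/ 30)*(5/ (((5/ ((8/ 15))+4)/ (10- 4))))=1722.92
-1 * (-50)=50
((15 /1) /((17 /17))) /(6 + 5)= 15 /11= 1.36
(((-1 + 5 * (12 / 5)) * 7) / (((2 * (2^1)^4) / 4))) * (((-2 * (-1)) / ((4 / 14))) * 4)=539 / 2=269.50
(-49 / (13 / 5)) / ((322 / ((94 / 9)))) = -1645 / 2691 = -0.61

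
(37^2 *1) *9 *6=73926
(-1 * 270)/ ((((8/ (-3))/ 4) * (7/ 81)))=32805/ 7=4686.43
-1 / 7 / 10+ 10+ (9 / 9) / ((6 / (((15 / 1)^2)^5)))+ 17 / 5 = 3363793945781 / 35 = 96108398450.89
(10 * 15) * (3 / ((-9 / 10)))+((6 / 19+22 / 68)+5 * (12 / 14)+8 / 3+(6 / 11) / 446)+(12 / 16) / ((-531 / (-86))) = -161089510466 / 327227747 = -492.29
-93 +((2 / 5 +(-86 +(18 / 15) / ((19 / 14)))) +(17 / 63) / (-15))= -638242 / 3591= -177.73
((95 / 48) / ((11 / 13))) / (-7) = -1235 / 3696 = -0.33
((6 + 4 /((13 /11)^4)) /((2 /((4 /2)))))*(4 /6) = 5.37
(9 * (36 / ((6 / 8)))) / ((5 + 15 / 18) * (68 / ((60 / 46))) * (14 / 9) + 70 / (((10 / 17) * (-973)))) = 4863888 / 5324825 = 0.91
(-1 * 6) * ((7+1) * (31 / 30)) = -248 / 5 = -49.60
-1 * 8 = -8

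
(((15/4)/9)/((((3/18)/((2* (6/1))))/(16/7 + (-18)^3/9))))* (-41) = 5559600/7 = 794228.57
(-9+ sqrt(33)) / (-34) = 9 / 34 - sqrt(33) / 34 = 0.10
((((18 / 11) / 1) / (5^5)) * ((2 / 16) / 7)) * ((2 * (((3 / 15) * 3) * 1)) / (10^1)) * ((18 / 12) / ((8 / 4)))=81 / 96250000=0.00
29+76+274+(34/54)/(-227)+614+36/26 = 79229362/79677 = 994.38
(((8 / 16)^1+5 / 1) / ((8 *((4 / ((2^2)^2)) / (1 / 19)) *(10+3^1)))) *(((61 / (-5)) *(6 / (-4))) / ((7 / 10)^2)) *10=50325 / 12103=4.16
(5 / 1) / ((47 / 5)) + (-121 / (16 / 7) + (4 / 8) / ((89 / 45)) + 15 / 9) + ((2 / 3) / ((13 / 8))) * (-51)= -186391687 / 2610192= -71.41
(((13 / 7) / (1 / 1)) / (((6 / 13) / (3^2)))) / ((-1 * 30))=-169 / 140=-1.21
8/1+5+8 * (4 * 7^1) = 237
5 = 5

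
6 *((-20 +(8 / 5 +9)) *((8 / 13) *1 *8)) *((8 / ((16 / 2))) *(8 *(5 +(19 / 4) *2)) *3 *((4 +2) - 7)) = 6280704 / 65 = 96626.22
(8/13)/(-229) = -8/2977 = -0.00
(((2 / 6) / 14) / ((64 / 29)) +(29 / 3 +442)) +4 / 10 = 2025307 / 4480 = 452.08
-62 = -62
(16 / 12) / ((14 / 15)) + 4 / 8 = 1.93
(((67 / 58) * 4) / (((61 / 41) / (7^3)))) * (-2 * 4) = -15075536 / 1769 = -8522.07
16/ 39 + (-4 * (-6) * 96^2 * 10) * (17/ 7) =1466450032/ 273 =5371611.84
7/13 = 0.54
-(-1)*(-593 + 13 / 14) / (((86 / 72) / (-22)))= 3282444 / 301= 10905.13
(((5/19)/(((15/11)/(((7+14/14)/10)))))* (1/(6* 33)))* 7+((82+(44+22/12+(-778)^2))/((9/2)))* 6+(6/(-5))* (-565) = 2072247554/2565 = 807893.78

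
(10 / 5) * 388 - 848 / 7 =4584 / 7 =654.86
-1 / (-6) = 0.17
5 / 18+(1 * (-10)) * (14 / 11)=-2465 / 198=-12.45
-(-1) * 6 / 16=3 / 8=0.38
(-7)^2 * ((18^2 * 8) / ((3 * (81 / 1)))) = 1568 / 3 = 522.67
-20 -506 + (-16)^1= -542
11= 11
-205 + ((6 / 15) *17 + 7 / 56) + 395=7877 / 40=196.92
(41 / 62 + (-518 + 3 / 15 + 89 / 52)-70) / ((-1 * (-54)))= -4718543 / 435240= -10.84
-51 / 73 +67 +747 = 813.30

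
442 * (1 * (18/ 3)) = 2652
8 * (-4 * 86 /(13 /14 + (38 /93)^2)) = -333228672 /132653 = -2512.03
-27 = -27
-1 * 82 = -82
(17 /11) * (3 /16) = 51 /176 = 0.29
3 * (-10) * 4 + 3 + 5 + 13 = -99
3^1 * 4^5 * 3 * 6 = 55296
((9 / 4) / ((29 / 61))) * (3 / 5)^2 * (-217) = -1072197 / 2900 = -369.72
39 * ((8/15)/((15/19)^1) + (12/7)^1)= 48932/525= 93.20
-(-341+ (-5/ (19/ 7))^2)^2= -14853759376/ 130321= -113978.25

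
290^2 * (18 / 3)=504600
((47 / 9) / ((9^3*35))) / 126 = 47 / 28934010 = 0.00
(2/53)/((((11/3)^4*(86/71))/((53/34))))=5751/21405142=0.00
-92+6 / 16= -733 / 8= -91.62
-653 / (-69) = 653 / 69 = 9.46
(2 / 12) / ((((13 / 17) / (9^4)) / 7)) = 260253 / 26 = 10009.73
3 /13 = 0.23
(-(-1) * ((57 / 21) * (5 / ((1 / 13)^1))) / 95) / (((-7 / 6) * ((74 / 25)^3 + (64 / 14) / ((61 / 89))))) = -12390625 / 253785756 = -0.05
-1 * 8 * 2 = -16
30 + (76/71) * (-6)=1674/71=23.58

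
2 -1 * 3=-1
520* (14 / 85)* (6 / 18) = 1456 / 51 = 28.55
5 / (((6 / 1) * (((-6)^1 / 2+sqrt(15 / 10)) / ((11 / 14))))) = -11 / 42 -11 * sqrt(6) / 252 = -0.37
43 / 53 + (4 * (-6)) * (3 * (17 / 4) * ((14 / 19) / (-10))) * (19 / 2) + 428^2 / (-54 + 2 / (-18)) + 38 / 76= -818162053 / 258110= -3169.82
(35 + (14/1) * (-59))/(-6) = 791/6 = 131.83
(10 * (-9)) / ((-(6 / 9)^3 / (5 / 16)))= 6075 / 64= 94.92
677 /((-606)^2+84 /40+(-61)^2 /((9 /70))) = 60930 /35656129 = 0.00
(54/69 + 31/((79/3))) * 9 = 32049/1817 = 17.64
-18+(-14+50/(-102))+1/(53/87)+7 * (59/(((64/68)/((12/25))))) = 179.78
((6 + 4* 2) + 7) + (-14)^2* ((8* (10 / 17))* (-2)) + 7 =-30884 / 17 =-1816.71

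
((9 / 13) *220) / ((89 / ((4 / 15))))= 528 / 1157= 0.46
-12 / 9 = -4 / 3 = -1.33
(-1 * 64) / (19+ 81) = -16 / 25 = -0.64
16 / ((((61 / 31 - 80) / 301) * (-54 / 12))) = 298592 / 21771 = 13.72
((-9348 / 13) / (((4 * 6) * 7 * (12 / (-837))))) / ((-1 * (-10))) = 217341 / 7280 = 29.85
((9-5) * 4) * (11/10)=88/5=17.60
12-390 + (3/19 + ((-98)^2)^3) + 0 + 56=16831005230301/19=885842380542.16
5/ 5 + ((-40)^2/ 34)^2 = 640289/ 289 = 2215.53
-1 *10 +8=-2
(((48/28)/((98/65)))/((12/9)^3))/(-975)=-27/54880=-0.00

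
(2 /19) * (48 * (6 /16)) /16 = 0.12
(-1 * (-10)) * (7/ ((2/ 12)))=420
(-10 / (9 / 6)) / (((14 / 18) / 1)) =-60 / 7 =-8.57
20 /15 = 4 /3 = 1.33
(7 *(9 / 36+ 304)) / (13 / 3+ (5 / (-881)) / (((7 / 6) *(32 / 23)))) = 630440076 / 1281701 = 491.88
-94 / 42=-47 / 21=-2.24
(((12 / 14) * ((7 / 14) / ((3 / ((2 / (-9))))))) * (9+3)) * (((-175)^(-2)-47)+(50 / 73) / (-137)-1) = 39207976664 / 2143964375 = 18.29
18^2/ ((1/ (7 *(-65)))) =-147420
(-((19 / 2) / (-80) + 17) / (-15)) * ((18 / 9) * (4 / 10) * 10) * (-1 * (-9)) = 8103 / 100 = 81.03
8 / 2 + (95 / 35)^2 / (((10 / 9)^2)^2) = 4328521 / 490000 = 8.83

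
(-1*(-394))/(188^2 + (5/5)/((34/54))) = 6698/600875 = 0.01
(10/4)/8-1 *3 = -43/16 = -2.69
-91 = -91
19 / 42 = 0.45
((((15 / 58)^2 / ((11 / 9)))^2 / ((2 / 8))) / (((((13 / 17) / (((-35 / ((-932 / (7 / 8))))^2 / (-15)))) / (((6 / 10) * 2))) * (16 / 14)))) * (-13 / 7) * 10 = 836876053125 / 38060908243263488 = 0.00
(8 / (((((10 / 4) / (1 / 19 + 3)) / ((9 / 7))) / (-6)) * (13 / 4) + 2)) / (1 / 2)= 400896 / 41467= 9.67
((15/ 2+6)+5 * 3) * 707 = 40299/ 2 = 20149.50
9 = 9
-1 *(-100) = 100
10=10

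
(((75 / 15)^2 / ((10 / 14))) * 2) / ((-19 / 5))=-350 / 19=-18.42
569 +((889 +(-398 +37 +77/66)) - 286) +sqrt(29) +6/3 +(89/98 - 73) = sqrt(29) +109085/147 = 747.46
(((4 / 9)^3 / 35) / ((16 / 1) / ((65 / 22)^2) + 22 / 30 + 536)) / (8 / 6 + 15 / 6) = 108160 / 89022130407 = 0.00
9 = 9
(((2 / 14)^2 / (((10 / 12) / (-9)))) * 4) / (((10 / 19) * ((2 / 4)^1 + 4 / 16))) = -2736 / 1225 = -2.23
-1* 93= -93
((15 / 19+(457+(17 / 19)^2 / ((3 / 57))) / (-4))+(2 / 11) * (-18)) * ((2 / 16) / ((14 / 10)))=-15745 / 1463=-10.76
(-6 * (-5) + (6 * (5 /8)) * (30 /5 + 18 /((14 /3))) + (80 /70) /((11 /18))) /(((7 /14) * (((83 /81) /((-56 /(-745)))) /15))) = 20607372 /136037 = 151.48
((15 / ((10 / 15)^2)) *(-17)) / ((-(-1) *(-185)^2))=-459 / 27380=-0.02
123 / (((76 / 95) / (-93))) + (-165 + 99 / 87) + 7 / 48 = -20131753 / 1392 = -14462.47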